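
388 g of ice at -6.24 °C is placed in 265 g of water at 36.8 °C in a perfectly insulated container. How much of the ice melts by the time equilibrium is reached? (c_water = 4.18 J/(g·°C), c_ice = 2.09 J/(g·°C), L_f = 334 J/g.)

Heat available from the water dropping to 0 °C: 265·4.18·36.8 = 40763 J.
Warming the ice to 0 °C takes 388·2.09·6.24 = 5060.1 J, leaving 35703 J for melting.
Melting all 388 g of ice would need 388·334 = 129592 J.
35703 J < 129592 J, so only part of the ice melts and the system sits at 0 °C.
m_melt = 35703 / L_f = 106.9 g.

m_melted ≈ 107 g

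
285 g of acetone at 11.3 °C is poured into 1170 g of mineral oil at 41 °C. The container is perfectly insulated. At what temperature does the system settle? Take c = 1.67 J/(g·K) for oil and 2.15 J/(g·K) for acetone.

T_f ≈ 33.9 °C

Energy conservation, ΣQ = 0:
1170*1.67*(T − 41) + 285*2.15*(T − 11.3) = 0
1953.9(T − 41) + 612.75(T − 11.3) = 0
2566.6 T = 87034
T = 87034 / 2566.6 = 33.9 °C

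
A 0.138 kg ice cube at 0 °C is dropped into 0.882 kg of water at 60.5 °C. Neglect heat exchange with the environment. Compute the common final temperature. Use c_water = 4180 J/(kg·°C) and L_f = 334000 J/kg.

Setting the total heat transfer to zero:
latent heat to melt: 0.138·334000 = 46092
  warm the meltwater: 576.84 T
  water cools: 0.882·4180·(T − 60.5) = 3686.8(T − 60.5)
4263.6 T = 223049 − 46092 = 176957
T ≈ 41.50 °C. Since T > 0 °C, the all-ice-melts assumption holds.

T_f ≈ 41.5 °C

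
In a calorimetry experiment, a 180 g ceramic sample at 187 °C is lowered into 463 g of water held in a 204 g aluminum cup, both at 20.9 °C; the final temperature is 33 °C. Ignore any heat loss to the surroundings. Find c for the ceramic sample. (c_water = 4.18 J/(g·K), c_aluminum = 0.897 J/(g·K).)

Energy conservation, ΣQ = 0:
180·c·(33 − 187) + 463·4.18·(33 − 20.9) + 204·0.897·(33 − 20.9) = 0
-27720 c = -25632
c = -25632/-27720 ≈ 0.9247 J/(g·K)

c ≈ 0.925 J/(g·K)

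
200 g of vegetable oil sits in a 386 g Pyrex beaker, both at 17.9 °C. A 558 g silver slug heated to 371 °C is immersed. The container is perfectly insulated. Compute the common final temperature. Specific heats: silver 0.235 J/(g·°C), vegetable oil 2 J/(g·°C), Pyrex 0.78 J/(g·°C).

Heat gained plus heat lost sum to zero:
558×0.235×(T − 371) + 200×2×(T − 17.9) + 386×0.78×(T − 17.9) = 0
131.13(T − 371) + 400(T − 17.9) + 301.08(T − 17.9) = 0
832.21 T = 61199
T = 61199 / 832.21 = 73.5 °C

T_f ≈ 73.5 °C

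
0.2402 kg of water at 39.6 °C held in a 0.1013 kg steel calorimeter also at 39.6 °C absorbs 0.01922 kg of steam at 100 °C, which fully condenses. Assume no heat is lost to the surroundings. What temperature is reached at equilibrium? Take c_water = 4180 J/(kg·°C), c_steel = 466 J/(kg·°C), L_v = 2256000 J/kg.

Taking heat into each body as positive, Σ m c ΔT = 0:
latent heat released on condensation: 0.01922·2256000 = 43360
  condensed water 100 °C→T: 80.34(T − 100)
  original water: 1004(T − 39.6)
  steel cup: 0.1013·466·(T − 39.6) = 47.21(T − 39.6)
1131.6 T = 43360 + 8034 + 41629 = 93023
T ≈ 82.21 °C (< 100 °C, so full condensation is consistent).

T_f ≈ 82.2 °C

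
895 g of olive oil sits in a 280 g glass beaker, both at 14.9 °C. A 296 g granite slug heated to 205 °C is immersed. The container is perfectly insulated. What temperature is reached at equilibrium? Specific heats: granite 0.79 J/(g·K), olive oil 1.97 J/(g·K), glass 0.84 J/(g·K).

T_f ≈ 34.8 °C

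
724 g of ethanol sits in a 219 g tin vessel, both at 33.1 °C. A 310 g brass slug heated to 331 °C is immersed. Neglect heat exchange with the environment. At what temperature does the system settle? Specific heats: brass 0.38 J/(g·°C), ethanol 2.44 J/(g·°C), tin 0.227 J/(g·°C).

T_f ≈ 51.2 °C

Taking heat into each body as positive, Σ m c ΔT = 0:
310·0.38·(T − 331) + 724·2.44·(T − 33.1) + 219·0.227·(T − 33.1) = 0
117.8(T − 331) + 1766.6(T − 33.1) + 49.71(T − 33.1) = 0
1934.1 T = 99110
T ≈ 51.24 °C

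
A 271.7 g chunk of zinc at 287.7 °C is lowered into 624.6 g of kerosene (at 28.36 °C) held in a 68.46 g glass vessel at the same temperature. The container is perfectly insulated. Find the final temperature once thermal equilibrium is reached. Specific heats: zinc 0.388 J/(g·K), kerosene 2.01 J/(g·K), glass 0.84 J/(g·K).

Energy conservation, ΣQ = 0:
271.7·0.388·(T − 287.7) + 624.6·2.01·(T − 28.36) + 68.46·0.84·(T − 28.36) = 0
105.42(T − 287.7) + 1255.4(T − 28.36) + 57.51(T − 28.36) = 0
1418.4 T = 67565
T = 67565/1418.4 ≈ 47.64 °C

T_f ≈ 47.6 °C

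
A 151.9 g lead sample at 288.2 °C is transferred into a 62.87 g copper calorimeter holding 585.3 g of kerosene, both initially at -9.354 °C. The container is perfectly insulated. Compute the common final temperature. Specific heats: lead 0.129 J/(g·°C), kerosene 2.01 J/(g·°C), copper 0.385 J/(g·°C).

T_f ≈ -4.6 °C

Net heat exchanged in the isolated system is zero:
151.9*0.129*(T − 288.2) + 585.3*2.01*(T − (-9.354)) + 62.87*0.385*(T − (-9.354)) = 0
1220.3 T = -5583.6
T ≈ -4.58 °C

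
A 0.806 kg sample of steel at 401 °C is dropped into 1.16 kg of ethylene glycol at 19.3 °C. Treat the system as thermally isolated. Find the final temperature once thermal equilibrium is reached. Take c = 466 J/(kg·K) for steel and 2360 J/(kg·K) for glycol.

T_f is the heat-capacity-weighted average of the initial temperatures:
T_f = (375.6·401 + 2737.6·19.3) / (375.6 + 2737.6)
    = 203450 / 3113.2 ≈ 65.35 °C

T_f ≈ 65.4 °C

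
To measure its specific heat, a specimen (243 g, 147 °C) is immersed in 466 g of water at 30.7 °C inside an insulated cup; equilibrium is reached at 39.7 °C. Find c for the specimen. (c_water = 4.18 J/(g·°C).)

c ≈ 0.672 J/(g·°C)

Heat lost by the specimen = heat gained by the water:
243×c×(147 − 39.7) = 466×4.18×(39.7 − 30.7)
26074 c = 17531  ⇒  c ≈ 0.6724 J/(g·°C)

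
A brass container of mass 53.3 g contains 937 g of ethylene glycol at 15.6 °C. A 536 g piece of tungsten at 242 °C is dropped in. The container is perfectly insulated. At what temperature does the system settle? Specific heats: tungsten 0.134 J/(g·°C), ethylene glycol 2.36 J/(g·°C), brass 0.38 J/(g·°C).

T_f ≈ 22.7 °C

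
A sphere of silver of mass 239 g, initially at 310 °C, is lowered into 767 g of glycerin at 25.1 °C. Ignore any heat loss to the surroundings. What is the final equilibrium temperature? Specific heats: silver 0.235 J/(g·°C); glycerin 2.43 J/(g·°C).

Energy conservation, ΣQ = 0:
239·0.235·(T − 310) + 767·2.43·(T − 25.1) = 0
56.16(T − 310) + 1863.8(T − 25.1) = 0
1920 T = 64193
T ≈ 33.43 °C

T_f ≈ 33.4 °C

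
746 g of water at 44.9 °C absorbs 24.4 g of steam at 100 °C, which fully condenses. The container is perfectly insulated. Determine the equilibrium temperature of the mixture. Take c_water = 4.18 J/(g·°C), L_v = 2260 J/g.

Let T be the final temperature. ΣQ_i = 0:
steam→water at 100 °C releases m L_v = 24.4×2260 = 55144
  condensate cools 100→T: 24.4×4.18×(T − 100) = 101.99(T − 100)
  water warms: 746×4.18×(T − 44.9) = 3118.3(T − 44.9)
3220.3 T = 55144 + 10199 + 140011 = 205354
T ≈ 63.77 °C (< 100 °C, so full condensation is consistent).

T_f ≈ 63.8 °C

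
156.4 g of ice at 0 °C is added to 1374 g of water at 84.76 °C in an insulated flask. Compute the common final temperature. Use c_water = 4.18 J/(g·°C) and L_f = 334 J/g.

T_f ≈ 67.9 °C

Setting the total heat transfer to zero:
fusion: m_ice L_f = 156.4×334 = 52238
  warm the meltwater: 653.75 T
  water cools: 1374×4.18×(T − 84.76) = 5743.3(T − 84.76)
6397.1 T = 486804 − 52238 = 434566
T ≈ 67.93 °C — above 0 °C, consistent with complete melting.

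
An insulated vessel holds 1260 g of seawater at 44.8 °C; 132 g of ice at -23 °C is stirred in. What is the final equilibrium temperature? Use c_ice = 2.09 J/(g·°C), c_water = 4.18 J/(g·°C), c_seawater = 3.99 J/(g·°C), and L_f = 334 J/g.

Taking heat into each body as positive, Σ m c ΔT = 0:
warm ice to 0 °C: 132×2.09×(0 − (-23)) = 6345.2
  melt ice: 132×334 = 44088
  warm the meltwater: 551.76 T
  seawater cools: 1260×3.99×(T − 44.8) = 5027.4(T − 44.8)
5579.2 T = 225228 − 50433 = 174794
T ≈ 31.33 °C. Since T > 0 °C, the all-ice-melts assumption holds.

T_f ≈ 31.3 °C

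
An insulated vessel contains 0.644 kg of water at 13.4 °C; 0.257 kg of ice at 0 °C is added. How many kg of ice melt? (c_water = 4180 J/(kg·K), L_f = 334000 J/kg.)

Water can give up m c ΔT = 0.644×4180×13.4 = 36072 J before reaching 0 °C.
Fully melting the ice requires m_ice L_f = 0.257×334000 = 85838 J.
36072 J < 85838 J, so only part of the ice melts and the system sits at 0 °C.
m_melt = 36072 / L_f = 0.108 kg.

m_melted ≈ 0.108 kg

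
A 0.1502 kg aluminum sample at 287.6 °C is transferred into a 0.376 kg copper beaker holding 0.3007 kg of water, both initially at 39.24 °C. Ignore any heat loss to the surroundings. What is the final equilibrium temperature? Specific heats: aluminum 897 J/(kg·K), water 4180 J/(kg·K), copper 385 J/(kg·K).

With ΣQ=0 the equilibrium temperature is the m·c-weighted mean:
T_f = (134.73*287.6 + 1256.9*39.24 + 144.76*39.24) / (134.73 + 1256.9 + 144.76)
    = 93750 / 1536.4 ≈ 61.02 °C

T_f ≈ 61.0 °C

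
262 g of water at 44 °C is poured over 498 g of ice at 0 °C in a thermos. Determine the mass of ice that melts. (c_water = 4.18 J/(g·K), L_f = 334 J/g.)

Water can give up m c ΔT = 262·4.18·44 = 48187 J before reaching 0 °C.
Melting all 498 g of ice would need 498·334 = 166332 J.
That's not enough to melt it all — equilibrium is at 0 °C with ice remaining.
Mass melted = 48187/334 ≈ 144.3 g.

m_melted ≈ 144 g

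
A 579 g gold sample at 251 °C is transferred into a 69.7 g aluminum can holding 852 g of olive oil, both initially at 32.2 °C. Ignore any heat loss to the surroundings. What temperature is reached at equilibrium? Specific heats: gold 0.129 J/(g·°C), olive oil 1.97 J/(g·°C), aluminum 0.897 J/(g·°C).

Let T be the final temperature. ΣQ_i = 0:
579·0.129·(T − 251) + 852·1.97·(T − 32.2) + 69.7·0.897·(T − 32.2) = 0
74.69(T − 251) + 1678.4(T − 32.2) + 62.52(T − 32.2) = 0
(74.69 + 1678.4 + 62.52) T = 74.69·251 + 1678.4·32.2 + 62.52·32.2
T ≈ 41.20 °C

T_f ≈ 41.2 °C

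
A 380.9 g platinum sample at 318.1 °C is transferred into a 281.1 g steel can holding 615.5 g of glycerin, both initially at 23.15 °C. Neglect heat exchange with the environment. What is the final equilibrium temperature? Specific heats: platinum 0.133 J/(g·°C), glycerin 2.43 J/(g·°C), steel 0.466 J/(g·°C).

T_f = Σ m_i c_i T_i / Σ m_i c_i:
T_f = (50.66·318.1 + 1495.7·23.15 + 130.99·23.15) / (50.66 + 1495.7 + 130.99)
    = 53772 / 1677.3 ≈ 32.06 °C

T_f ≈ 32.1 °C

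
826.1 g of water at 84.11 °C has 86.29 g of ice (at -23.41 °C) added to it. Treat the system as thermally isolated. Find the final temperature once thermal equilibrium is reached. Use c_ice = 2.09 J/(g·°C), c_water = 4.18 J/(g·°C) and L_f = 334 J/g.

Heat gained plus heat lost sum to zero:
ice -23.41→0 °C: 86.29·2.09·23.41 = 4221.9; latent heat to melt: 86.29·334 = 28821; meltwater 0→T: 86.29·4.18·T = 360.69 T; water: 3453.1(T − 84.11)
3813.8 T = 290440 − 33043 = 257397
T ≈ 67.49 °C. Since T > 0 °C, the all-ice-melts assumption holds.

T_f ≈ 67.5 °C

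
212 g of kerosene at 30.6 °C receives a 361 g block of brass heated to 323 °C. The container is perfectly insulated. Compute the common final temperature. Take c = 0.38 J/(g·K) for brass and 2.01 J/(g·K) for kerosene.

T_f ≈ 101.8 °C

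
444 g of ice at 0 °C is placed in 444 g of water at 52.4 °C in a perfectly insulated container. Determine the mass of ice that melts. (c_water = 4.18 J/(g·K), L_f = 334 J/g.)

m_melted ≈ 291 g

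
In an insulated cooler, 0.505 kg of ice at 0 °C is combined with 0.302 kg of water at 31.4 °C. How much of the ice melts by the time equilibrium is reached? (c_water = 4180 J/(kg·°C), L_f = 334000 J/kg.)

m_melted ≈ 0.119 kg

Cooling the water to 0 °C releases 0.302·4180·31.4 = 39638 J.
Fully melting the ice requires m_ice L_f = 0.505·334000 = 168670 J.
That's not enough to melt it all — equilibrium is at 0 °C with ice remaining.
m_melted·334000 = 39638  ⇒  m_melted ≈ 0.1187 kg.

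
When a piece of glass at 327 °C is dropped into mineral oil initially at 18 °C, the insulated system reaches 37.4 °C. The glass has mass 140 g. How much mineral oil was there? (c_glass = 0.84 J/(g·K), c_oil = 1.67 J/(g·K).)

Heat gained plus heat lost sum to zero:
140×0.84×(37.4 − 327) + m×1.67×(37.4 − 18) = 0
32.4 m = 34057
m = 34057/32.4 ≈ 1051 g

m ≈ 1050 g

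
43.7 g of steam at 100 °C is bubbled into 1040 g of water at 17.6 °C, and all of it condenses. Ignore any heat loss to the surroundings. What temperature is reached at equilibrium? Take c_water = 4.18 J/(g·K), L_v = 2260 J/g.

T_f ≈ 42.7 °C

Net heat exchanged in the isolated system is zero:
latent heat released on condensation: 43.7·2260 = 98762
  condensed water 100 °C→T: 182.67(T − 100)
  original water: 4347.2(T − 17.6)
4529.9 T = 98762 + 18267 + 76511 = 193539
T ≈ 42.73 °C, under the boiling point, so the assumption holds.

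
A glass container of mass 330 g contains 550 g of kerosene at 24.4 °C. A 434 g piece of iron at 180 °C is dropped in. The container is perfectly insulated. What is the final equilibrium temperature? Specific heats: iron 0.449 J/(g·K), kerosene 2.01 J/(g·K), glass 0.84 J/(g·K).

Let T be the final temperature. ΣQ_i = 0:
434·0.449·(T − 180) + 550·2.01·(T − 24.4) + 330·0.84·(T − 24.4) = 0
(194.87 + 1105.5 + 277.2) T = 194.87·180 + 1105.5·24.4 + 277.2·24.4
T = 68814/1577.6 ≈ 43.62 °C

T_f ≈ 43.6 °C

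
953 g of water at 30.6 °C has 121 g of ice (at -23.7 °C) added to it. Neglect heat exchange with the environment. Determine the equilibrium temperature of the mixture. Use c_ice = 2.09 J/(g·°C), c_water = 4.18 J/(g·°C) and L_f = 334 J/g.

T_f ≈ 16.8 °C

Sum of m c ΔT and latent-heat terms is zero:
warm ice to 0 °C: 121·2.09·(0 − (-23.7)) = 5993.5; fusion: m_ice L_f = 121·334 = 40414; warm the meltwater: 505.78 T; water cools: 953·4.18·(T − 30.6) = 3983.5(T − 30.6)
4489.3 T = 121896 − 46407 = 75489
T ≈ 16.82 °C. Since T > 0 °C, the all-ice-melts assumption holds.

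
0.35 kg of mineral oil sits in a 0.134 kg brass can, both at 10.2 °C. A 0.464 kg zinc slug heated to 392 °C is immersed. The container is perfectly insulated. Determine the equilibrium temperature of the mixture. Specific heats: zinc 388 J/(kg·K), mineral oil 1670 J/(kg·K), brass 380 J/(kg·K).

T_f ≈ 94.5 °C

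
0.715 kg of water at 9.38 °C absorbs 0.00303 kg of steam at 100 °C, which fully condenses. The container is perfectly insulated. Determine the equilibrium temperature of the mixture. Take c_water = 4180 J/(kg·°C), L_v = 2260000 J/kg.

T_f ≈ 12.0 °C

Energy balance with sensible and latent terms:
steam→water at 100 °C releases m L_v = 0.00303×2260000 = 6847.8; condensate cools 100→T: 0.00303×4180×(T − 100) = 12.67(T − 100); water warms: 0.715×4180×(T − 9.38) = 2988.7(T − 9.38)
3001.4 T = 6847.8 + 1266.5 + 28034 = 36148
T ≈ 12.04 °C (< 100 °C, so full condensation is consistent).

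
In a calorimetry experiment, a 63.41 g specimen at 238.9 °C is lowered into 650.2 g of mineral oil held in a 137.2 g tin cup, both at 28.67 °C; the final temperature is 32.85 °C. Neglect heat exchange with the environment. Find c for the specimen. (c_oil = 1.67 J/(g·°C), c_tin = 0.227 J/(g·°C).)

c ≈ 0.357 J/(g·°C)

Let T be the final temperature. ΣQ_i = 0:
63.41×c×(32.85 − 238.9) + 650.2×1.67×(32.85 − 28.67) + 137.2×0.227×(32.85 − 28.67) = 0
-13066 c = -4669
c = -4669/-13066 ≈ 0.3573 J/(g·°C)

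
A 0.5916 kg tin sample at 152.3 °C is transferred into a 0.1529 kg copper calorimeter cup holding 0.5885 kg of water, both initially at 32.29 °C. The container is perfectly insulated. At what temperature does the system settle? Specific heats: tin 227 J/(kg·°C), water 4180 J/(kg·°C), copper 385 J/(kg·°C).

T_f ≈ 38.4 °C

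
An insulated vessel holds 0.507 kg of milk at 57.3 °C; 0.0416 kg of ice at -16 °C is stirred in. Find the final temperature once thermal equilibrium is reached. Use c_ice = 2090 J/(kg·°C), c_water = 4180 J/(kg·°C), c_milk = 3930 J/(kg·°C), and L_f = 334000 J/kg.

Energy balance with sensible and latent terms:
warm ice to 0 °C: 0.0416×2090×(0 − (-16)) = 1391.1; melt ice: 0.0416×334000 = 13894; warm the meltwater: 173.89 T; milk: 1992.5(T − 57.3)
2166.4 T = 114171 − 15286 = 98885
T ≈ 45.65 °C. Since T > 0 °C, the all-ice-melts assumption holds.

T_f ≈ 45.6 °C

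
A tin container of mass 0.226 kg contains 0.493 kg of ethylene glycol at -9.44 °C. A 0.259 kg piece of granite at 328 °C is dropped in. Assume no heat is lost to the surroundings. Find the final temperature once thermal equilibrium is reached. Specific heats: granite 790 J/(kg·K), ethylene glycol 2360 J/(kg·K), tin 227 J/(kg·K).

T_f = Σ m_i c_i T_i / Σ m_i c_i:
T_f = (204.61×328 + 1163.5×(-9.44) + 51.3×(-9.44)) / (204.61 + 1163.5 + 51.3)
    = 55645 / 1419.4 ≈ 39.20 °C

T_f ≈ 39.2 °C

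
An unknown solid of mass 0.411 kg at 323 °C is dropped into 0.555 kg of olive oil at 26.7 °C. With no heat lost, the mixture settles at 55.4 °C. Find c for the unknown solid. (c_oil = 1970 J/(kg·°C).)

c ≈ 285 J/(kg·°C)

m_s c (T_s − T_f) = m_oil c_oil (T_f − T_0):
0.411×c×(323 − 55.4) = 0.555×1970×(55.4 − 26.7)
109.98 c = 31379  ⇒  c ≈ 285.3 J/(kg·°C)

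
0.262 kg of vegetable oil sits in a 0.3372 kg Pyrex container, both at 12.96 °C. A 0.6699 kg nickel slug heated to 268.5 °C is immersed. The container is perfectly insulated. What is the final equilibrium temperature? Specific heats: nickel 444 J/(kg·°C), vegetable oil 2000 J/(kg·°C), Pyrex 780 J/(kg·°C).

T_f ≈ 83.0 °C

Energy conservation, ΣQ = 0:
0.6699*444*(T − 268.5) + 0.262*2000*(T − 12.96) + 0.3372*780*(T − 12.96) = 0
1084.5 T = 90061
T = 90061 / 1084.5 = 83 °C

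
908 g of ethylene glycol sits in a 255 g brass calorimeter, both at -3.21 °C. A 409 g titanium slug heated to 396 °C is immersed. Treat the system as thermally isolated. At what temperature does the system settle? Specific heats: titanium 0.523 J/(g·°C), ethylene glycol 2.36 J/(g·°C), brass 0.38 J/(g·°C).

T_f ≈ 31.6 °C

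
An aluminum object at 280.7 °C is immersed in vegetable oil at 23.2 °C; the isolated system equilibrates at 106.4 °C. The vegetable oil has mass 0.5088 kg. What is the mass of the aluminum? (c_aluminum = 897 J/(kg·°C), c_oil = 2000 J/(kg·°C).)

m ≈ 0.542 kg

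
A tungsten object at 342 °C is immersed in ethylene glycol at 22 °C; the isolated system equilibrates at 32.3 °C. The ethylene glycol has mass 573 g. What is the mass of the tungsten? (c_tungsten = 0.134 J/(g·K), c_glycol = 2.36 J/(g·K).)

|Q_tungsten| = |Q_glycol|:
m×0.134×(342 − 32.3) = 573×2.36×(32.3 − 22)
41.5 m = 13928  ⇒  m ≈ 335.6 g

m ≈ 336 g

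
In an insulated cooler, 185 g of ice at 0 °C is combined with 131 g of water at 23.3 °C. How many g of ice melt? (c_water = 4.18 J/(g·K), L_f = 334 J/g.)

Cooling the water to 0 °C releases 131·4.18·23.3 = 12759 J.
Melting all 185 g of ice would need 185·334 = 61790 J.
That's not enough to melt it all — equilibrium is at 0 °C with ice remaining.
Mass melted = 12759/334 ≈ 38.2 g.

m_melted ≈ 38.2 g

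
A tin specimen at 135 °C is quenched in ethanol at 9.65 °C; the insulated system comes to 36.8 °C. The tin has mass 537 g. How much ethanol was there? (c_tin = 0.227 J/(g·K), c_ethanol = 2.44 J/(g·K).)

Heat lost by the tin = heat gained by the ethanol:
537×0.227×(135 − 36.8) = m×2.44×(36.8 − 9.65)
66.25 m = 11970  ⇒  m ≈ 180.7 g

m ≈ 181 g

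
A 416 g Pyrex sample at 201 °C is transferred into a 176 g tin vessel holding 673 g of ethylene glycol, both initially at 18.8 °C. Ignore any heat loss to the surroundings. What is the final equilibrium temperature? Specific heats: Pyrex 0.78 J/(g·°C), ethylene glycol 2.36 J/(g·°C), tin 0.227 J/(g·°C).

T_f ≈ 49.1 °C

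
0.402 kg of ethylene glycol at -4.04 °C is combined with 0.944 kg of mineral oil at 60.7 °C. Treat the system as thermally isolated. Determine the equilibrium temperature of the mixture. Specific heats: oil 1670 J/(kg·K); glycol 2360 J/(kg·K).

T_f ≈ 36.4 °C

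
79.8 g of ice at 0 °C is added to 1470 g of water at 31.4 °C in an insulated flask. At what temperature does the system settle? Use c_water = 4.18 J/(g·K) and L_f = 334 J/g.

T_f ≈ 25.7 °C

Heat gained plus heat lost sum to zero:
latent heat to melt: 79.8·334 = 26653
  warm the meltwater: 333.56 T
  water: 6144.6(T − 31.4)
6478.2 T = 192940 − 26653 = 166287
T ≈ 25.67 °C — above 0 °C, consistent with complete melting.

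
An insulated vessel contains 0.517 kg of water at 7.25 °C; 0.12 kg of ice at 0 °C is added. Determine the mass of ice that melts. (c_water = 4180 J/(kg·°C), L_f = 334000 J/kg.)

m_melted ≈ 0.0469 kg

Cooling the water to 0 °C releases 0.517×4180×7.25 = 15668 J.
To melt every bit of ice: 0.12×334000 = 40080 J.
That's not enough to melt it all — equilibrium is at 0 °C with ice remaining.
Mass melted = 15668/334000 ≈ 0.04691 kg.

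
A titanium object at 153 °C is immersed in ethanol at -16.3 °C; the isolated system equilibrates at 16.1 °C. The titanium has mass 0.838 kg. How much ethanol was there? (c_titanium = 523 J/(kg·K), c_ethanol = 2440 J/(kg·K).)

|Q_titanium| = |Q_ethanol|:
0.838×523×(153 − 16.1) = m×2440×(16.1 − (-16.3))
79056 m = 60000  ⇒  m ≈ 0.759 kg

m ≈ 0.759 kg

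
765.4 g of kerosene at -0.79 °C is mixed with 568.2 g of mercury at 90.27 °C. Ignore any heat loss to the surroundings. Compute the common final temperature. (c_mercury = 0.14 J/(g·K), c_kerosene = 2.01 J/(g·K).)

T_f ≈ 3.7 °C

Conservation of energy gives ΣQ = 0:
568.2·0.14·(T − 90.27) + 765.4·2.01·(T − (-0.79)) = 0
(79.55 + 1538.5) T = 79.55·90.27 + 1538.5·(-0.79)
T = 5965.4 / 1618 = 3.69 °C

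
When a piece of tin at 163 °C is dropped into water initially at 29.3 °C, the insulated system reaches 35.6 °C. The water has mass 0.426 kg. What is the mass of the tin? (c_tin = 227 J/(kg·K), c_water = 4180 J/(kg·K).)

Let T be the final temperature. ΣQ_i = 0:
m·227·(35.6 − 163) + 0.426·4180·(35.6 − 29.3) = 0
-28920 m = -11218
m = -11218/-28920 ≈ 0.3879 kg

m ≈ 0.388 kg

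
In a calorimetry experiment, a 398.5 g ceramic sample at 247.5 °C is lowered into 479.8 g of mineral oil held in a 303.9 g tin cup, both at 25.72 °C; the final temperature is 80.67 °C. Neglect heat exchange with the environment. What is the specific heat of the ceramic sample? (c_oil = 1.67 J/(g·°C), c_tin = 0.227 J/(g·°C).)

c ≈ 0.719 J/(g·°C)

Heat gained plus heat lost sum to zero:
398.5×c×(80.67 − 247.5) + 479.8×1.67×(80.67 − 25.72) + 303.9×0.227×(80.67 − 25.72) = 0
-66482 c = -47820
c = -47820/-66482 ≈ 0.7193 J/(g·°C)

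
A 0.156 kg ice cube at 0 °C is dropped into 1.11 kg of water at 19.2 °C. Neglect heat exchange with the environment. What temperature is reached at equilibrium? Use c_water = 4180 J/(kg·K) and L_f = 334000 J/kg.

T_f ≈ 7.0 °C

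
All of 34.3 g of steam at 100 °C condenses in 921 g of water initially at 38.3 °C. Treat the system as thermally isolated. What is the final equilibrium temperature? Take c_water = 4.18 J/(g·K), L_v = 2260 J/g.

Net heat exchanged in the isolated system is zero:
condense steam: −34.3·2260 = −77518; condensate cools 100→T: 34.3·4.18·(T − 100) = 143.37(T − 100); water warms: 921·4.18·(T − 38.3) = 3849.8(T − 38.3)
3993.2 T = 77518 + 14337 + 147447 = 239302
T ≈ 59.93 °C, under the boiling point, so the assumption holds.

T_f ≈ 59.9 °C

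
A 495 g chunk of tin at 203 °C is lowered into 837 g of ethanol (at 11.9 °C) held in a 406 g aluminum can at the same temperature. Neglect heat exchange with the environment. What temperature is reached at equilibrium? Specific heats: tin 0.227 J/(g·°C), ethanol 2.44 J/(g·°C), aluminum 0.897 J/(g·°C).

T_f ≈ 20.4 °C

Energy conservation, ΣQ = 0:
495×0.227×(T − 203) + 837×2.44×(T − 11.9) + 406×0.897×(T − 11.9) = 0
112.37(T − 203) + 2042.3(T − 11.9) + 364.18(T − 11.9) = 0
2518.8 T = 51447
T ≈ 20.42 °C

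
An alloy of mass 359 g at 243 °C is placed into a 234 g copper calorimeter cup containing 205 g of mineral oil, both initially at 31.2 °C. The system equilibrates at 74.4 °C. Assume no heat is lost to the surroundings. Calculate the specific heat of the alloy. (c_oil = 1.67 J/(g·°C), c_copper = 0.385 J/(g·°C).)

Taking heat into each body as positive, Σ m c ΔT = 0:
359×c×(74.4 − 243) + 205×1.67×(74.4 − 31.2) + 234×0.385×(74.4 − 31.2) = 0
-60527 c = -18681
c = -18681/-60527 ≈ 0.3086 J/(g·°C)

c ≈ 0.309 J/(g·°C)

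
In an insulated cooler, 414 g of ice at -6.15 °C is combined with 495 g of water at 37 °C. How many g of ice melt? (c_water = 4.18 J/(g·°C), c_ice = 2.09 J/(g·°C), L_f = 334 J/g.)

m_melted ≈ 213 g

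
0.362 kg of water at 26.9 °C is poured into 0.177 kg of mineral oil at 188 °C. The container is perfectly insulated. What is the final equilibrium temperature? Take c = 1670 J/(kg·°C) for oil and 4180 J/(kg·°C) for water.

Set heat shed by the hot body equal to heat absorbed by the cold body:
0.177·1670·(188 − T) = 0.362·4180·(T − 26.9)
295.59(188 − T) = 1513.2(T − 26.9)
1808.7 T = 96275  ⇒  T ≈ 53.23 °C

T_f ≈ 53.2 °C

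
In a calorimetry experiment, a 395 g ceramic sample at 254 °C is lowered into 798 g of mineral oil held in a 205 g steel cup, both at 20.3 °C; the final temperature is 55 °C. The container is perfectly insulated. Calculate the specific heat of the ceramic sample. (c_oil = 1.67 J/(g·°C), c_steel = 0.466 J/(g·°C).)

c ≈ 0.63 J/(g·°C)

Net heat exchanged in the isolated system is zero:
395·c·(55 − 254) + 798·1.67·(55 − 20.3) + 205·0.466·(55 − 20.3) = 0
-78605 c = -49558
c = -49558/-78605 ≈ 0.6305 J/(g·°C)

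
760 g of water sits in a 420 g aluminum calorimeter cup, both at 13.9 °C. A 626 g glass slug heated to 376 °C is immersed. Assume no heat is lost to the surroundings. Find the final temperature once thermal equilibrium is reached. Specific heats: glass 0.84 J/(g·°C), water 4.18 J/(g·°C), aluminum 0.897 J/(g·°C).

T_f ≈ 60.6 °C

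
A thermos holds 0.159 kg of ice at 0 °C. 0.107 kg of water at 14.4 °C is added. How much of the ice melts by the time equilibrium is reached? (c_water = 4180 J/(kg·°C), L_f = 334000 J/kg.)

m_melted ≈ 0.0193 kg

Cooling the water to 0 °C releases 0.107·4180·14.4 = 6440.5 J.
To melt every bit of ice: 0.159·334000 = 53106 J.
6440.5 J < 53106 J, so only part of the ice melts and the system sits at 0 °C.
Mass melted = 6440.5/334000 ≈ 0.01928 kg.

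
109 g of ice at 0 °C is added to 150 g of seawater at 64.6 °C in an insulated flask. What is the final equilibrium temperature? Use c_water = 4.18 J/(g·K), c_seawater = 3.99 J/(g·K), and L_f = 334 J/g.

T_f ≈ 2.1 °C

Let T be the final temperature. ΣQ_i = 0:
melt ice: 109×334 = 36406
  warm the meltwater: 455.62 T
  seawater cools: 150×3.99×(T − 64.6) = 598.5(T − 64.6)
1054.1 T = 38663 − 36406 = 2257.1
T ≈ 2.14 °C — above 0 °C, consistent with complete melting.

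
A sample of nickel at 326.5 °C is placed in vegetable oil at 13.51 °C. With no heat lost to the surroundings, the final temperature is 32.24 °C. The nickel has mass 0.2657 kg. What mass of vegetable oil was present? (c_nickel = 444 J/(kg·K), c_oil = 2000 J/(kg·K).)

m ≈ 0.927 kg

Net heat exchanged in the isolated system is zero:
0.2657·444·(32.24 − 326.5) + m·2000·(32.24 − 13.51) = 0
37460 m = 34714
m = 34714/37460 ≈ 0.9267 kg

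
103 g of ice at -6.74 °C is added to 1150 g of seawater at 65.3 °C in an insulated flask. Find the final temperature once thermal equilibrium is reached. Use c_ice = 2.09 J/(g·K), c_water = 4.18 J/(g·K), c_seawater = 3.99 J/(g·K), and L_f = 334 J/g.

Energy conservation, ΣQ = 0:
warm ice to 0 °C: 103×2.09×(0 − (-6.74)) = 1450.9
  melt ice: 103×334 = 34402
  meltwater 0→T: 103×4.18×T = 430.54 T
  seawater cools: 1150×3.99×(T − 65.3) = 4588.5(T − 65.3)
5019 T = 299629 − 35853 = 263776
T ≈ 52.56 °C — above 0 °C, consistent with complete melting.

T_f ≈ 52.6 °C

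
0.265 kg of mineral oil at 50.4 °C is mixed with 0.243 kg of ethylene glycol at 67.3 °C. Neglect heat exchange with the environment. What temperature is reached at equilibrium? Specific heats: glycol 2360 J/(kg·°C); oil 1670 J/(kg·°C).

T_f ≈ 59.9 °C

T_f is the heat-capacity-weighted average of the initial temperatures:
T_f = (573.48·67.3 + 442.55·50.4) / (573.48 + 442.55)
    = 60900 / 1016 ≈ 59.94 °C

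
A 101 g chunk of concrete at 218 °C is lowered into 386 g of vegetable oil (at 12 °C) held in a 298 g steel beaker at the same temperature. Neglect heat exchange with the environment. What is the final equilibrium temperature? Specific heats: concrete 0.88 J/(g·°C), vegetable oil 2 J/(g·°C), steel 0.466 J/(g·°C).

T_f ≈ 30.3 °C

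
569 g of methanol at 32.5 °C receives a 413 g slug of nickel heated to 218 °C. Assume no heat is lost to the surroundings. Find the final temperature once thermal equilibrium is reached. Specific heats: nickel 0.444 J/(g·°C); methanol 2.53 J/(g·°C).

Heat lost by the nickel equals heat gained by the methanol:
413×0.444×(218 − T) = 569×2.53×(T − 32.5)
183.37(218 − T) = 1439.6(T − 32.5)
1622.9 T = 86761  ⇒  T ≈ 53.46 °C

T_f ≈ 53.5 °C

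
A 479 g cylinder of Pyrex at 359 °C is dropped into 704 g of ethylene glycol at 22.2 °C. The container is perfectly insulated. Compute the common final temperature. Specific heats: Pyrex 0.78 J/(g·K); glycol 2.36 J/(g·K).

With ΣQ=0 the equilibrium temperature is the m·c-weighted mean:
T_f = (373.62*359 + 1661.4*22.2) / (373.62 + 1661.4)
    = 171014 / 2035.1 ≈ 84.03 °C

T_f ≈ 84.0 °C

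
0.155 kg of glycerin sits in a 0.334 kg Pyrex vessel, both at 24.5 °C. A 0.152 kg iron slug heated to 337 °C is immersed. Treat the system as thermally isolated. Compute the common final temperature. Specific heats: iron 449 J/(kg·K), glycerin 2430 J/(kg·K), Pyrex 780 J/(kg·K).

T_f ≈ 54.7 °C

T_f is the heat-capacity-weighted average of the initial temperatures:
T_f = (68.25·337 + 376.65·24.5 + 260.52·24.5) / (68.25 + 376.65 + 260.52)
    = 38610 / 705.42 ≈ 54.73 °C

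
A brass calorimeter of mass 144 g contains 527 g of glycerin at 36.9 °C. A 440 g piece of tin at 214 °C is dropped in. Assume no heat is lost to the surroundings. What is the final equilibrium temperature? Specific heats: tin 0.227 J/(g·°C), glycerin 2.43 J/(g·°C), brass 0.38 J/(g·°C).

Energy conservation, ΣQ = 0:
440·0.227·(T − 214) + 527·2.43·(T − 36.9) + 144·0.38·(T − 36.9) = 0
1435.2 T = 70648
T = 70648/1435.2 ≈ 49.22 °C

T_f ≈ 49.2 °C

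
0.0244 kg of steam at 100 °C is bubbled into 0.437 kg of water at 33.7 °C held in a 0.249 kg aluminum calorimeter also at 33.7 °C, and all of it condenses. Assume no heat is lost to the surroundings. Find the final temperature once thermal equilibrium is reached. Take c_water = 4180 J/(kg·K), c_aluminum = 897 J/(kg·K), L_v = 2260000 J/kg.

T_f ≈ 62.5 °C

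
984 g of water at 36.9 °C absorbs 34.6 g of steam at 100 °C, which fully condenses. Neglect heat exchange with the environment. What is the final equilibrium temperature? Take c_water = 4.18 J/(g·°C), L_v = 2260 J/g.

Taking heat into each body as positive, Σ m c ΔT = 0:
condense steam: −34.6·2260 = −78196; condensate cools 100→T: 34.6·4.18·(T − 100) = 144.63(T − 100); water warms: 984·4.18·(T − 36.9) = 4113.1(T − 36.9)
4257.7 T = 78196 + 14463 + 151774 = 244433
T ≈ 57.41 °C — below 100 °C, confirming all the steam condensed.

T_f ≈ 57.4 °C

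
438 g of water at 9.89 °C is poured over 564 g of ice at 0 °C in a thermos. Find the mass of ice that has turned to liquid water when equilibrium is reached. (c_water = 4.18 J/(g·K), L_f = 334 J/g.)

m_melted ≈ 54.2 g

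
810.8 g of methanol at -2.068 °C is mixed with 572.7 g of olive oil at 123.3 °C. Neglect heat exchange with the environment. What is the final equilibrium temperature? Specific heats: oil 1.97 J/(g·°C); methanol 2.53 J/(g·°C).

T_f ≈ 42.4 °C

Energy conservation, ΣQ = 0:
572.7*1.97*(T − 123.3) + 810.8*2.53*(T − (-2.068)) = 0
1128.2(T − 123.3) + 2051.3(T − (-2.068)) = 0
(1128.2 + 2051.3) T = 1128.2*123.3 + 2051.3*(-2.068)
T = 134867/3179.5 ≈ 42.42 °C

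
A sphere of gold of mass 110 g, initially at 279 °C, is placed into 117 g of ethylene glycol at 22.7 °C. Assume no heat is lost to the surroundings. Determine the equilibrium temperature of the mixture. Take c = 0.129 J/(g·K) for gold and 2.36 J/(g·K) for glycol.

T_f ≈ 35.2 °C

Heat gained plus heat lost sum to zero:
110×0.129×(T − 279) + 117×2.36×(T − 22.7) = 0
14.19(T − 279) + 276.12(T − 22.7) = 0
(14.19 + 276.12) T = 14.19×279 + 276.12×22.7
T ≈ 35.23 °C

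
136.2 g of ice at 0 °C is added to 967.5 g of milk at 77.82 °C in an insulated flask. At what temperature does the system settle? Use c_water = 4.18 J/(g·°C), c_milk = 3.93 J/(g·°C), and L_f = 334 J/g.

T_f ≈ 57.3 °C

Let T be the final temperature. ΣQ_i = 0:
melt ice: 136.2·334 = 45491
  warm the meltwater: 569.32 T
  milk: 3802.3(T − 77.82)
4371.6 T = 295893 − 45491 = 250402
T ≈ 57.28 °C. Since T > 0 °C, the all-ice-melts assumption holds.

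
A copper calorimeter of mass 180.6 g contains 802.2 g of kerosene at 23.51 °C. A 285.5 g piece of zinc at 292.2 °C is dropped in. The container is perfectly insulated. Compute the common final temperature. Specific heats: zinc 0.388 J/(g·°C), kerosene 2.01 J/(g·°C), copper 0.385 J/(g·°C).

T_f ≈ 40.1 °C

With ΣQ=0 the equilibrium temperature is the m·c-weighted mean:
T_f = (110.77·292.2 + 1612.4·23.51 + 69.53·23.51) / (110.77 + 1612.4 + 69.53)
    = 71911 / 1792.7 ≈ 40.11 °C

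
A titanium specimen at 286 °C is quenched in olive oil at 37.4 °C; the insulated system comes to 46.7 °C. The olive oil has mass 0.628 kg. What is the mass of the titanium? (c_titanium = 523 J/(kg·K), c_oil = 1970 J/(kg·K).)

m ≈ 0.0919 kg

Heat gained plus heat lost sum to zero:
m·523·(46.7 − 286) + 0.628·1970·(46.7 − 37.4) = 0
-125154 m = -11506
m = -11506/-125154 ≈ 0.09193 kg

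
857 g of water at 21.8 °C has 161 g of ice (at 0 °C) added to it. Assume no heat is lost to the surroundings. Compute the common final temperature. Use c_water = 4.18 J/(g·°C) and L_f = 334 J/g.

T_f ≈ 5.7 °C

Energy balance with sensible and latent terms:
latent heat to melt: 161×334 = 53774; meltwater 0→T: 161×4.18×T = 672.98 T; water: 3582.3(T − 21.8)
4255.2 T = 78093 − 53774 = 24319
T ≈ 5.72 °C (positive, so assuming full melt was valid).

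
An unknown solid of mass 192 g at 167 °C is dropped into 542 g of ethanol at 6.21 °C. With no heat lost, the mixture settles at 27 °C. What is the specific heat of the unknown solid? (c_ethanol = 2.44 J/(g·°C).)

c ≈ 1.02 J/(g·°C)

m_s c (T_s − T_f) = m_ethanol c_ethanol (T_f − T_0):
192×c×(167 − 27) = 542×2.44×(27 − 6.21)
26880 c = 27494  ⇒  c ≈ 1.023 J/(g·°C)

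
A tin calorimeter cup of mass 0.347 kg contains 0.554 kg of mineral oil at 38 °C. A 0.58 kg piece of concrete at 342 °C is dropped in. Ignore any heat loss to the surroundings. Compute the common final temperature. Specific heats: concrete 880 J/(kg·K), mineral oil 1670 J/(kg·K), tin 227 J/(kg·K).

T_f ≈ 140.5 °C

T_f is the heat-capacity-weighted average of the initial temperatures:
T_f = (510.4×342 + 925.18×38 + 78.77×38) / (510.4 + 925.18 + 78.77)
    = 212707 / 1514.3 ≈ 140.46 °C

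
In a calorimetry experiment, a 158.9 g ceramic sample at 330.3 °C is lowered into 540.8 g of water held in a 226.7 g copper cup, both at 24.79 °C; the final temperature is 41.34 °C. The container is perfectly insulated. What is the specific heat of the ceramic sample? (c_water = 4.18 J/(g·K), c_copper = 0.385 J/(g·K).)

c ≈ 0.846 J/(g·K)

Setting the total heat transfer to zero:
158.9×c×(41.34 − 330.3) + 540.8×4.18×(41.34 − 24.79) + 226.7×0.385×(41.34 − 24.79) = 0
-45916 c = -38856
c = -38856/-45916 ≈ 0.8463 J/(g·K)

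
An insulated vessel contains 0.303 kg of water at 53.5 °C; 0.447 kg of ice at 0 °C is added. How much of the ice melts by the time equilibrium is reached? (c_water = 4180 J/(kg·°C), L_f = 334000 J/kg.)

m_melted ≈ 0.203 kg

Cooling the water to 0 °C releases 0.303×4180×53.5 = 67760 J.
To melt every bit of ice: 0.447×334000 = 149298 J.
67760 J < 149298 J, so only part of the ice melts and the system sits at 0 °C.
Mass melted = 67760/334000 ≈ 0.2029 kg.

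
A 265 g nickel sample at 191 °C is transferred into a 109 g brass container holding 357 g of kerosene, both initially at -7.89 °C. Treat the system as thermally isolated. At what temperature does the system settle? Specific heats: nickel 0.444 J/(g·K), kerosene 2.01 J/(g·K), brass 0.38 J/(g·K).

Taking heat into each body as positive, Σ m c ΔT = 0:
265·0.444·(T − 191) + 357·2.01·(T − (-7.89)) + 109·0.38·(T − (-7.89)) = 0
876.65 T = 16485
T = 16485 / 876.65 = 18.8 °C

T_f ≈ 18.8 °C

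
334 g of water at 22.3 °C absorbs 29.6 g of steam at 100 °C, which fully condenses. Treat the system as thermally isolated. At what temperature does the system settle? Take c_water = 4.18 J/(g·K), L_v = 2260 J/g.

T_f ≈ 72.6 °C

Heat gained plus heat lost sum to zero:
steam→water at 100 °C releases m L_v = 29.6·2260 = 66896
  condensate cools 100→T: 29.6·4.18·(T − 100) = 123.73(T − 100)
  original water: 1396.1(T − 22.3)
1519.8 T = 66896 + 12373 + 31133 = 110402
T ≈ 72.64 °C, under the boiling point, so the assumption holds.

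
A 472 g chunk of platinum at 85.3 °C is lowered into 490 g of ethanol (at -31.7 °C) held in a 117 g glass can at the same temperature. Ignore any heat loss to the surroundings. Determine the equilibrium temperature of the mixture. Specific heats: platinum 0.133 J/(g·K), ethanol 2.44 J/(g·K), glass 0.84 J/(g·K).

Net heat exchanged in the isolated system is zero:
472·0.133·(T − 85.3) + 490·2.44·(T − (-31.7)) + 117·0.84·(T − (-31.7)) = 0
62.78(T − 85.3) + 1195.6(T − (-31.7)) + 98.28(T − (-31.7)) = 0
1356.7 T = -35661
T = -35661 / 1356.7 = -26.3 °C

T_f ≈ -26.3 °C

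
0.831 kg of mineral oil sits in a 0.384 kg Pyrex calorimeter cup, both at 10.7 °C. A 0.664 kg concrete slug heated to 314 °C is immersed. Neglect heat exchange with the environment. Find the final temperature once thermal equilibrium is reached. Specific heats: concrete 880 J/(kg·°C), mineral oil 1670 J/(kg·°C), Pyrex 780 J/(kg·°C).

T_f ≈ 88.7 °C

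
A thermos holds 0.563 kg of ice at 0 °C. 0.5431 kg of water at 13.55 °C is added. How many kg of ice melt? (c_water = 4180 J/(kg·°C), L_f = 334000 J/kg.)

m_melted ≈ 0.0921 kg

Heat available from the water dropping to 0 °C: 0.5431×4180×13.55 = 30761 J.
To melt every bit of ice: 0.563×334000 = 188042 J.
That's not enough to melt it all — equilibrium is at 0 °C with ice remaining.
m_melt = 30761 / L_f = 0.0921 kg.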